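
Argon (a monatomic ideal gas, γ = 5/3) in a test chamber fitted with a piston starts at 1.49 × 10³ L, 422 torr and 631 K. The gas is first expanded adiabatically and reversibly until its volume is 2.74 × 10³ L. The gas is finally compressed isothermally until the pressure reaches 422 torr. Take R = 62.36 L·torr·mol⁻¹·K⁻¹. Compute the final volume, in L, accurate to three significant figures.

V₃ ≈ 993 L

Adiabatic (γ = 5/3), T V^(γ−1) and P V^γ constant: T₂ = T₁·(V₁/V₂)^(γ−1) = 420.4 K; P₂ = P₁·(V₁/V₂)^γ = 152.9 torr.
T constant ⇒ Boyle's law P V = const: T₃ = T₂; V₃ = V₂·(P₂/P₃) = 992.7 L.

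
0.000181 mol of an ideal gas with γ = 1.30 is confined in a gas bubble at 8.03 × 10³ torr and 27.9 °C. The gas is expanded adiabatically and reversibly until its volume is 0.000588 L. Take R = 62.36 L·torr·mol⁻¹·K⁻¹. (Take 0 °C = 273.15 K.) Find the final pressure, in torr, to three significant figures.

P₂ ≈ 5.24e+03 torr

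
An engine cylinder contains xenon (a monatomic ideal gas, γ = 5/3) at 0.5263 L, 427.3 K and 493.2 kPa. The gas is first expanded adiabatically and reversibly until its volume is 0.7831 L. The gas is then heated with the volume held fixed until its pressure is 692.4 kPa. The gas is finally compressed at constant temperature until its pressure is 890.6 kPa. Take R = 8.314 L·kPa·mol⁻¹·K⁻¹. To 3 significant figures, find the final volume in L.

Adiabatic (γ = 5/3), T V^(γ−1) and P V^γ constant: T₂ = T₁·(V₁/V₂)^(γ−1) = 327.9 K; P₂ = P₁·(V₁/V₂)^γ = 254.3 kPa.
V constant ⇒ P ∝ T: V₃ = V₂; T₃ = T₂·(P₃/P₂) = 892.6 K.
T constant ⇒ Boyle's law P V = const: T₄ = T₃; V₄ = V₃·(P₃/P₄) = 0.6088 L.

V₄ ≈ 0.609 L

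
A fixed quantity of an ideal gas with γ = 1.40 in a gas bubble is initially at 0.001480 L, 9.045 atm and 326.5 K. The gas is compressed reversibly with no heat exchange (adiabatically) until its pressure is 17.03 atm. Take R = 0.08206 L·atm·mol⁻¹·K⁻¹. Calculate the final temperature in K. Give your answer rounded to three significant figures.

Adiabatic (γ = 1.40), T V^(γ−1) and P V^γ constant: T₂ = T₁·(P₂/P₁)^((γ−1)/γ) = 391.2 K; V₂ = V₁·(P₁/P₂)^(1/γ) = 0.0009418 L.

T₂ ≈ 391 K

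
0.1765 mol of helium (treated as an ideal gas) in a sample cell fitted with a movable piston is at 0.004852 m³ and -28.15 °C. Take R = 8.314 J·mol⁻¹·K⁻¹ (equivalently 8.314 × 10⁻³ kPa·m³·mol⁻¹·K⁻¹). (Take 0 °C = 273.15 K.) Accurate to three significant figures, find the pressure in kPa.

P ≈ 74.1 kPa

Convert: T = 245.00 K.
PV = nRT ⇒ P = nRT/V = (0.1765 × 8.314 × 10⁻³ × 245.00) / 0.004852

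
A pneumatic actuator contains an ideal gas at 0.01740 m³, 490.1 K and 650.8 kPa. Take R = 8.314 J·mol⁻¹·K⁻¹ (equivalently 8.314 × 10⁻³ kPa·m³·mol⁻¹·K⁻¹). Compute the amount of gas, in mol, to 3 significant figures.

PV = nRT ⇒ n = PV/(RT) = (650.8 × 0.01740) / (8.314 × 10⁻³ × 490.1)

n ≈ 2.78 mol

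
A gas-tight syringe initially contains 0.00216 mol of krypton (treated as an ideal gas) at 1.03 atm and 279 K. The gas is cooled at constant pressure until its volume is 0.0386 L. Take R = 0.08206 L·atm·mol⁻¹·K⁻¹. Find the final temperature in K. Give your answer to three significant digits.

From PV = nRT: V₁ = nRT₁/P₁ = 0.04801 L.
P constant ⇒ V ∝ T: P₂ = P₁; T₂ = T₁·(V₂/V₁) = 224.3 K.

T₂ ≈ 224 K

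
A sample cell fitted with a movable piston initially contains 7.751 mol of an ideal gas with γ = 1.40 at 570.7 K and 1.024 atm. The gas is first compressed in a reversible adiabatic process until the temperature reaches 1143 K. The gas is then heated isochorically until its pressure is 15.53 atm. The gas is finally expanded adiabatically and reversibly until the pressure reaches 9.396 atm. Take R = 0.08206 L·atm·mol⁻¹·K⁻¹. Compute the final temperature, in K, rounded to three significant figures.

From PV = nRT: V₁ = nRT₁/P₁ = 354.5 L.
Reversible adiabatic, γ = 1.40: P₂ = P₁·(T₂/T₁)^(γ/(γ−1)) = 11.64 atm; V₂ = V₁·(T₁/T₂)^(1/(γ−1)) = 62.45 L.
V constant ⇒ P ∝ T: V₃ = V₂; T₃ = T₂·(P₃/P₂) = 1525 K.
Reversible adiabatic, γ = 1.40: T₄ = T₃·(P₄/P₃)^((γ−1)/γ) = 1321 K; V₄ = V₃·(P₃/P₄)^(1/γ) = 89.41 L.

T₄ ≈ 1.32e+03 K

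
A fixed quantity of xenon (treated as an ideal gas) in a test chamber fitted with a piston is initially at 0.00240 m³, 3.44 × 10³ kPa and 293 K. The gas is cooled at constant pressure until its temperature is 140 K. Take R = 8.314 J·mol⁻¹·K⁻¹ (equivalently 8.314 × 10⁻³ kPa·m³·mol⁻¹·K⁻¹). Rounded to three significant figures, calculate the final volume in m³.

Isobaric, so V/T is constant: P₂ = P₁; V₂ = V₁·(T₂/T₁) = 0.001147 m³.

V₂ ≈ 0.00115 m³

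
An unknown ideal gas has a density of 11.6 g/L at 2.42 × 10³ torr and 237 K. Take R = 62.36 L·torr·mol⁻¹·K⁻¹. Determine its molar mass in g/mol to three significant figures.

ρ = PM/(RT) ⇒ M = ρRT/P = (11.6 × 62.36 × 237.0) / 2.42e+03

M ≈ 70.8 g/mol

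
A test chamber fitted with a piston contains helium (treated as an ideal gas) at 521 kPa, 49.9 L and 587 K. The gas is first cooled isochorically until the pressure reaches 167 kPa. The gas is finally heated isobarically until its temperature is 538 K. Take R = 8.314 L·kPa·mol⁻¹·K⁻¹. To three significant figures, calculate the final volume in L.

V constant ⇒ P ∝ T: V₂ = V₁; T₂ = T₁·(P₂/P₁) = 188.2 K.
P constant ⇒ V ∝ T: P₃ = P₂; V₃ = V₂·(T₃/T₂) = 142.7 L.

V₃ ≈ 143 L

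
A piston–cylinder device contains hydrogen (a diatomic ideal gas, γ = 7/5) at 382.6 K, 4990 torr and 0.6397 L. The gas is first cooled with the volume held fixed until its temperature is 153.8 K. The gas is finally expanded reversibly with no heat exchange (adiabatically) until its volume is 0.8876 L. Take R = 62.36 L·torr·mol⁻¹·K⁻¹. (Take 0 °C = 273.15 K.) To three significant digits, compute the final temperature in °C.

T₃ ≈ -138 °C

Isochoric, so P/T is constant: V₂ = V₁; P₂ = P₁·(T₂/T₁) = 2006 torr.
Adiabatic (γ = 7/5), T V^(γ−1) and P V^γ constant: T₃ = T₂·(V₂/V₃)^(γ−1) = 134.9 K; P₃ = P₂·(V₂/V₃)^γ = 1268 torr.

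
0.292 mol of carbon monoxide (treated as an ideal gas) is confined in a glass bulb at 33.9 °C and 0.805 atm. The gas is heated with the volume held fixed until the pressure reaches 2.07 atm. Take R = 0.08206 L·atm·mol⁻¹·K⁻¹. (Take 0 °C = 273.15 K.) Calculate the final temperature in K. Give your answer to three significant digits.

T₂ ≈ 790 K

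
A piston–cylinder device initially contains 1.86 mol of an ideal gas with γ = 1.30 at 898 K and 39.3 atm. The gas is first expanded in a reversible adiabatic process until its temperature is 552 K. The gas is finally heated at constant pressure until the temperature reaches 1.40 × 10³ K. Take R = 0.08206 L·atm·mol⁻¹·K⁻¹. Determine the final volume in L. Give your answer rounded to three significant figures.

V₃ ≈ 44.8 L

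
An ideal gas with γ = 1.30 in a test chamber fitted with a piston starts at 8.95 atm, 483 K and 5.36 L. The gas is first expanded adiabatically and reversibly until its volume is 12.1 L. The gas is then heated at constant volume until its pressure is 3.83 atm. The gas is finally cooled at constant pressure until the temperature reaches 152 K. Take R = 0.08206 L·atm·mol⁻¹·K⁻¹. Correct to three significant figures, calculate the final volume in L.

Reversible adiabatic, γ = 1.30: T₂ = T₁·(V₁/V₂)^(γ−1) = 378.3 K; P₂ = P₁·(V₁/V₂)^γ = 3.105 atm.
Isochoric, so P/T is constant: V₃ = V₂; T₃ = T₂·(P₃/P₂) = 466.6 K.
P constant ⇒ V ∝ T: P₄ = P₃; V₄ = V₃·(T₄/T₃) = 3.942 L.

V₄ ≈ 3.94 L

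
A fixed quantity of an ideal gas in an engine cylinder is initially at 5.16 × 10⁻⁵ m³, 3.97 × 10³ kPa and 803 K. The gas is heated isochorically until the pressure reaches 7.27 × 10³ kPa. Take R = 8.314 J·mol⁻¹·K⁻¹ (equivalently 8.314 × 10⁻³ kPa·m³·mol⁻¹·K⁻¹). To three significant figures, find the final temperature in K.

Isochoric, so P/T is constant: V₂ = V₁; T₂ = T₁·(P₂/P₁) = 1470 K.

T₂ ≈ 1.47e+03 K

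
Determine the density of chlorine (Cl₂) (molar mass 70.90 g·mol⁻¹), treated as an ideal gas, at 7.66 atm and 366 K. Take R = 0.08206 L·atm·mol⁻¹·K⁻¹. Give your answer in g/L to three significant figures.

ρ = PM/(RT) = (7.66 × 70.90) / (0.08206 × 366.0)

ρ ≈ 18.1 g/L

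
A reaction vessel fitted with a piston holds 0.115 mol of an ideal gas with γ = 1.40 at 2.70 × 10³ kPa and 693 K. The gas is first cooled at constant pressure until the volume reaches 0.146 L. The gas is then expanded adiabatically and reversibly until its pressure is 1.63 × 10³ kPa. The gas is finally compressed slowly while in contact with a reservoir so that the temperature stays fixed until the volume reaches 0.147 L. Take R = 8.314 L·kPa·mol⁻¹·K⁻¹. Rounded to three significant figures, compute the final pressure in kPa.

P₄ ≈ 2.32e+03 kPa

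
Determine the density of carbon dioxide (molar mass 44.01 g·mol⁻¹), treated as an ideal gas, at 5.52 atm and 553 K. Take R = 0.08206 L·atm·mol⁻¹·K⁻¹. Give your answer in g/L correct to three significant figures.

ρ ≈ 5.35 g/L

ρ = PM/(RT) = (5.52 × 44.01) / (0.08206 × 553.0)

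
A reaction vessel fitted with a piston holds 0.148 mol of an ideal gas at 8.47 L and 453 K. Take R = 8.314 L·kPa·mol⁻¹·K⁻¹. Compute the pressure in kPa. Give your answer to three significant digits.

PV = nRT ⇒ P = nRT/V = (0.148 × 8.314 × 453) / 8.47

P ≈ 65.8 kPa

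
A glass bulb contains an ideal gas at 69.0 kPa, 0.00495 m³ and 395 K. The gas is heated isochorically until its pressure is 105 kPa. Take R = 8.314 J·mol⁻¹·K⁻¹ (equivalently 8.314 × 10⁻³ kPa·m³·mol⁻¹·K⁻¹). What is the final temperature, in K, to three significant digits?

Isochoric, so P/T is constant: V₂ = V₁; T₂ = T₁·(P₂/P₁) = 601.1 K.

T₂ ≈ 601 K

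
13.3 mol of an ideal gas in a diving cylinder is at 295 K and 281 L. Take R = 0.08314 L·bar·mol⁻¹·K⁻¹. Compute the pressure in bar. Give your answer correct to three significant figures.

P ≈ 1.16 bar

PV = nRT ⇒ P = nRT/V = (13.3 × 0.08314 × 295) / 281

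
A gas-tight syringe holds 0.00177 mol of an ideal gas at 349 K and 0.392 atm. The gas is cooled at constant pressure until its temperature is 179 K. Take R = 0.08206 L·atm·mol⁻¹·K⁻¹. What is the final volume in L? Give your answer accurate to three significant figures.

V₂ ≈ 0.0663 L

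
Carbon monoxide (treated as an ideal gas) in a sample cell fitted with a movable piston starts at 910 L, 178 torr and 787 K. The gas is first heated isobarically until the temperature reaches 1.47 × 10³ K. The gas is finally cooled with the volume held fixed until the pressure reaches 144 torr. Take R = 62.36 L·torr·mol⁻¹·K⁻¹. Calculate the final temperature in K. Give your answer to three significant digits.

P constant ⇒ V ∝ T: P₂ = P₁; V₂ = V₁·(T₂/T₁) = 1700 L.
V constant ⇒ P ∝ T: V₃ = V₂; T₃ = T₂·(P₃/P₂) = 1189 K.

T₃ ≈ 1.19e+03 K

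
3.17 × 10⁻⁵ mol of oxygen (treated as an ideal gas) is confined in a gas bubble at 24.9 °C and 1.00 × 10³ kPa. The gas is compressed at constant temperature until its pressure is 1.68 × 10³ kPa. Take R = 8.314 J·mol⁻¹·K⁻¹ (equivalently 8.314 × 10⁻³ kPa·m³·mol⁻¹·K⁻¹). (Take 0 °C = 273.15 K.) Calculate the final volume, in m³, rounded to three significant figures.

Convert: T₁ = 298.0 K.
From PV = nRT: V₁ = nRT₁/P₁ = 7.855e-08 m³.
Isothermal, so P V is constant: T₂ = T₁; V₂ = V₁·(P₁/P₂) = 4.676e-08 m³.

V₂ ≈ 4.68e-08 m³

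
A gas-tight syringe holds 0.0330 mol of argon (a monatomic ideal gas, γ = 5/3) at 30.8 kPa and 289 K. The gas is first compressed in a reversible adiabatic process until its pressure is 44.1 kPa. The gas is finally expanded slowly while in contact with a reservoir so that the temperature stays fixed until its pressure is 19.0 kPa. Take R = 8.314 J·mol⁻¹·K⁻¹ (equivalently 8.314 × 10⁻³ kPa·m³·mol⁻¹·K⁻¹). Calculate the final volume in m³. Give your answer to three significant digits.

From PV = nRT: V₁ = nRT₁/P₁ = 0.002574 m³.
Adiabatic (γ = 5/3), T V^(γ−1) and P V^γ constant: T₂ = T₁·(P₂/P₁)^((γ−1)/γ) = 333.6 K; V₂ = V₁·(P₁/P₂)^(1/γ) = 0.002076 m³.
Isothermal, so P V is constant: T₃ = T₂; V₃ = V₂·(P₂/P₃) = 0.004818 m³.

V₃ ≈ 0.00482 m³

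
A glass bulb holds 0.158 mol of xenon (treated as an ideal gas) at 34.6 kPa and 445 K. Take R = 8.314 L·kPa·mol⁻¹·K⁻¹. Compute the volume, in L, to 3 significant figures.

PV = nRT ⇒ V = nRT/P = (0.158 × 8.314 × 445) / 34.6

V ≈ 16.9 L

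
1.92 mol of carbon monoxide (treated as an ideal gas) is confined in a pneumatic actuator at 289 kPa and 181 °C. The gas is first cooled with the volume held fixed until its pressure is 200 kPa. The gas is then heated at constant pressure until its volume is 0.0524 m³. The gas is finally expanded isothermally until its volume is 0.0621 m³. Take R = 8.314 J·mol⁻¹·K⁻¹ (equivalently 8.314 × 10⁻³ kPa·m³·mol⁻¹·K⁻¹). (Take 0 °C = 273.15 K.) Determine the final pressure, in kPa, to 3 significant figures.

Convert: T₁ = 454.1 K.
From PV = nRT: V₁ = nRT₁/P₁ = 0.02508 m³.
Isochoric, so P/T is constant: V₂ = V₁; T₂ = T₁·(P₂/P₁) = 314.3 K.
P constant ⇒ V ∝ T: P₃ = P₂; T₃ = T₂·(V₃/V₂) = 656.5 K.
T constant ⇒ Boyle's law P V = const: T₄ = T₃; P₄ = P₃·(V₃/V₄) = 168.8 kPa.

P₄ ≈ 169 kPa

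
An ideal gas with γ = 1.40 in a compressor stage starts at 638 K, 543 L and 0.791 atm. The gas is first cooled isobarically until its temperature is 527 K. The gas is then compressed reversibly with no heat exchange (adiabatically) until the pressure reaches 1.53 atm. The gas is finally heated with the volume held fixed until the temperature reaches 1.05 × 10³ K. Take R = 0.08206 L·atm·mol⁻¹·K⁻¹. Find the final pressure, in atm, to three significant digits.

P₄ ≈ 2.52 atm

Isobaric, so V/T is constant: P₂ = P₁; V₂ = V₁·(T₂/T₁) = 448.5 L.
Adiabatic (γ = 1.40), T V^(γ−1) and P V^γ constant: T₃ = T₂·(P₃/P₂)^((γ−1)/γ) = 636.3 K; V₃ = V₂·(P₂/P₃)^(1/γ) = 280.0 L.
Isochoric, so P/T is constant: V₄ = V₃; P₄ = P₃·(T₄/T₃) = 2.525 atm.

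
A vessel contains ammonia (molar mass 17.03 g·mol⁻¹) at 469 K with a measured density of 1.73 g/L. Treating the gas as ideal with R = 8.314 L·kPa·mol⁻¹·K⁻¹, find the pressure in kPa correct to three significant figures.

ρ = PM/(RT) ⇒ P = ρRT/M = (1.73 × 8.314 × 469.0) / 17.03

P ≈ 396 kPa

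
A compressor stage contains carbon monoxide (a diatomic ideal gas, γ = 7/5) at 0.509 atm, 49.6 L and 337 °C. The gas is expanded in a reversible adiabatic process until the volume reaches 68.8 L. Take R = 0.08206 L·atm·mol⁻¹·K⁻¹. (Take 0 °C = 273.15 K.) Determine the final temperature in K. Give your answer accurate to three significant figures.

Convert: T₁ = 610.1 K.
Reversible adiabatic, γ = 7/5: T₂ = T₁·(V₁/V₂)^(γ−1) = 535.3 K; P₂ = P₁·(V₁/V₂)^γ = 0.3219 atm.

T₂ ≈ 535 K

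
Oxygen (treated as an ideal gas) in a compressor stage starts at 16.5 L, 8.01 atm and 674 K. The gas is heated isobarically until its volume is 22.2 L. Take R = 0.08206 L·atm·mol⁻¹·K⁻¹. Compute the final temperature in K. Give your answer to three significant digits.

P constant ⇒ V ∝ T: P₂ = P₁; T₂ = T₁·(V₂/V₁) = 906.8 K.

T₂ ≈ 907 K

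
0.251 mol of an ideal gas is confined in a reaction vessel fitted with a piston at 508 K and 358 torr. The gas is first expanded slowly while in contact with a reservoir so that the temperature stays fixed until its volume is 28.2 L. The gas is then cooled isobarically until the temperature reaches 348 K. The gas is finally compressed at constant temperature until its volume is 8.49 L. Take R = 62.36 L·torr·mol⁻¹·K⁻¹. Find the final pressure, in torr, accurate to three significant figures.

From PV = nRT: V₁ = nRT₁/P₁ = 22.21 L.
T constant ⇒ Boyle's law P V = const: T₂ = T₁; P₂ = P₁·(V₁/V₂) = 282.0 torr.
P constant ⇒ V ∝ T: P₃ = P₂; V₃ = V₂·(T₃/T₂) = 19.32 L.
T constant ⇒ Boyle's law P V = const: T₄ = T₃; P₄ = P₃·(V₃/V₄) = 641.6 torr.

P₄ ≈ 642 torr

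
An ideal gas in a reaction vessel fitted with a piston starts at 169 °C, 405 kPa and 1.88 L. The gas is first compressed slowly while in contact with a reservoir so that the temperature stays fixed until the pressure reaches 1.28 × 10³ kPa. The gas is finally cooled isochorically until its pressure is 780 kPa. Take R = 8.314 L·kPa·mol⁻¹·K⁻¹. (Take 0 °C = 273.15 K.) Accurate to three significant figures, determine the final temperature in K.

T₃ ≈ 269 K

Convert: T₁ = 442.1 K.
T constant ⇒ Boyle's law P V = const: T₂ = T₁; V₂ = V₁·(P₁/P₂) = 0.5948 L.
V constant ⇒ P ∝ T: V₃ = V₂; T₃ = T₂·(P₃/P₂) = 269.4 K.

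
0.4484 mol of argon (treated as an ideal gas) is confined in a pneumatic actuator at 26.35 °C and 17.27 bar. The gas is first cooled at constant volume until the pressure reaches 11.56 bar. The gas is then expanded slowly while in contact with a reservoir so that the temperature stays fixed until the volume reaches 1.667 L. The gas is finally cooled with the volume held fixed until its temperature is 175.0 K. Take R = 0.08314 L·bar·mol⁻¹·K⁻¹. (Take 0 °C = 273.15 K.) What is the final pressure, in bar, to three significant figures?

Convert: T₁ = 299.5 K.
From PV = nRT: V₁ = nRT₁/P₁ = 0.6465 L.
V constant ⇒ P ∝ T: V₂ = V₁; T₂ = T₁·(P₂/P₁) = 200.5 K.
Isothermal, so P V is constant: T₃ = T₂; P₃ = P₂·(V₂/V₃) = 4.483 bar.
Isochoric, so P/T is constant: V₄ = V₃; P₄ = P₃·(T₄/T₃) = 3.914 bar.

P₄ ≈ 3.91 bar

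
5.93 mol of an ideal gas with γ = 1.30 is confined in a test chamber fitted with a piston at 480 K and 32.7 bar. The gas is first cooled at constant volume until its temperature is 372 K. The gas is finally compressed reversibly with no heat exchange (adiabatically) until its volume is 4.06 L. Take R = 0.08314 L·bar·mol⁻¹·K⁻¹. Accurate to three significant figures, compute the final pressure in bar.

P₃ ≈ 53.7 bar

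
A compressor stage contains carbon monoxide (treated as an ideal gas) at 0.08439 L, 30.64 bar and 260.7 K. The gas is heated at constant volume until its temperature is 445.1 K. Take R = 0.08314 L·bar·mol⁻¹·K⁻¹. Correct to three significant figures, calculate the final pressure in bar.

P₂ ≈ 52.3 bar

Isochoric, so P/T is constant: V₂ = V₁; P₂ = P₁·(T₂/T₁) = 52.31 bar.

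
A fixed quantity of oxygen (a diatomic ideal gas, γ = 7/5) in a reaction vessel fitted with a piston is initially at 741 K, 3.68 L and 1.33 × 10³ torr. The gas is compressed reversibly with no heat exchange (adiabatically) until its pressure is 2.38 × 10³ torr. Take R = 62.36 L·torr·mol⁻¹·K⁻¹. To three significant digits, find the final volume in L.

Reversible adiabatic, γ = 7/5: T₂ = T₁·(P₂/P₁)^((γ−1)/γ) = 875.0 K; V₂ = V₁·(P₁/P₂)^(1/γ) = 2.428 L.

V₂ ≈ 2.43 L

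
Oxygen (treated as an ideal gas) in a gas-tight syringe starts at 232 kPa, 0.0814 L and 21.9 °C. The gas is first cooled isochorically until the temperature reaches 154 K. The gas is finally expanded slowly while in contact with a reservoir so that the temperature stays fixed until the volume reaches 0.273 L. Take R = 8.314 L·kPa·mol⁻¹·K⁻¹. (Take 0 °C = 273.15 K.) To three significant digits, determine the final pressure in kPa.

Convert: T₁ = 295.0 K.
V constant ⇒ P ∝ T: V₂ = V₁; P₂ = P₁·(T₂/T₁) = 121.1 kPa.
Isothermal, so P V is constant: T₃ = T₂; P₃ = P₂·(V₂/V₃) = 36.11 kPa.

P₃ ≈ 36.1 kPa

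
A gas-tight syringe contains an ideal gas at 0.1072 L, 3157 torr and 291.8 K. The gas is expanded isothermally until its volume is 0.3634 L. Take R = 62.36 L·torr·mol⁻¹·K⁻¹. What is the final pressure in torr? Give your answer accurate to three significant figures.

Isothermal, so P V is constant: T₂ = T₁; P₂ = P₁·(V₁/V₂) = 931.3 torr.

P₂ ≈ 931 torr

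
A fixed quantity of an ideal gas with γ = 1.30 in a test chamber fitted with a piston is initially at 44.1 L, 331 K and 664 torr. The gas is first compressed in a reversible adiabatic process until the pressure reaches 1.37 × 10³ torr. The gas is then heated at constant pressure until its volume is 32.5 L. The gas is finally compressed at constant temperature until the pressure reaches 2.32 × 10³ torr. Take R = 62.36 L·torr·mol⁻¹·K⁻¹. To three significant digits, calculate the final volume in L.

V₄ ≈ 19.2 L

Reversible adiabatic, γ = 1.30: T₂ = T₁·(P₂/P₁)^((γ−1)/γ) = 391.2 K; V₂ = V₁·(P₁/P₂)^(1/γ) = 25.26 L.
Isobaric, so V/T is constant: P₃ = P₂; T₃ = T₂·(V₃/V₂) = 503.3 K.
T constant ⇒ Boyle's law P V = const: T₄ = T₃; V₄ = V₃·(P₃/P₄) = 19.19 L.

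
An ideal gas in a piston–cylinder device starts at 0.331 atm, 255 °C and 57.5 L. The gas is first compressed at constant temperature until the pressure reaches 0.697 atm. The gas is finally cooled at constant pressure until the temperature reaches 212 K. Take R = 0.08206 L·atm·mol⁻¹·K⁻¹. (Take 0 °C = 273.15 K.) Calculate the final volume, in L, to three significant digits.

V₃ ≈ 11.0 L

Convert: T₁ = 528.1 K.
T constant ⇒ Boyle's law P V = const: T₂ = T₁; V₂ = V₁·(P₁/P₂) = 27.31 L.
Isobaric, so V/T is constant: P₃ = P₂; V₃ = V₂·(T₃/T₂) = 10.96 L.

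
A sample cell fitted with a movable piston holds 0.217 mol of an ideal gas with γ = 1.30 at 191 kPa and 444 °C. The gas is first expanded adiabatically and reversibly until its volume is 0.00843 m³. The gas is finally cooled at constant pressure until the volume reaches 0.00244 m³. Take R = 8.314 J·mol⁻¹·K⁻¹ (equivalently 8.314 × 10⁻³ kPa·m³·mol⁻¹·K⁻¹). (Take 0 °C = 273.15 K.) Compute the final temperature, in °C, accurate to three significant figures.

Convert: T₁ = 717.1 K.
From PV = nRT: V₁ = nRT₁/P₁ = 0.006774 m³.
Reversible adiabatic, γ = 1.30: T₂ = T₁·(V₁/V₂)^(γ−1) = 671.6 K; P₂ = P₁·(V₁/V₂)^γ = 143.7 kPa.
P constant ⇒ V ∝ T: P₃ = P₂; T₃ = T₂·(V₃/V₂) = 194.4 K.

T₃ ≈ -78.8 °C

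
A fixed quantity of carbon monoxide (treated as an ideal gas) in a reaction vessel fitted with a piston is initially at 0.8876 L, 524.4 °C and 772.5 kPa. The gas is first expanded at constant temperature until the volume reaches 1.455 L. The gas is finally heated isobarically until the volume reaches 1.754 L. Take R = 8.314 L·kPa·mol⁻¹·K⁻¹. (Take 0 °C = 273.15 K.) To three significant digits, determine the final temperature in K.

Convert: T₁ = 797.5 K.
T constant ⇒ Boyle's law P V = const: T₂ = T₁; P₂ = P₁·(V₁/V₂) = 471.3 kPa.
Isobaric, so V/T is constant: P₃ = P₂; T₃ = T₂·(V₃/V₂) = 961.4 K.

T₃ ≈ 961 K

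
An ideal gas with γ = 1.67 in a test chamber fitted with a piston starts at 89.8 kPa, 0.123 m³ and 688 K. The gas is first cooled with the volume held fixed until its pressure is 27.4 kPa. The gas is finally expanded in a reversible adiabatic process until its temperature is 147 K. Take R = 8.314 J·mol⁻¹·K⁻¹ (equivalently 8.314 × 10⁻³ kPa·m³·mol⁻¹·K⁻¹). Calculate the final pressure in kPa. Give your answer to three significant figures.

P₃ ≈ 11.3 kPa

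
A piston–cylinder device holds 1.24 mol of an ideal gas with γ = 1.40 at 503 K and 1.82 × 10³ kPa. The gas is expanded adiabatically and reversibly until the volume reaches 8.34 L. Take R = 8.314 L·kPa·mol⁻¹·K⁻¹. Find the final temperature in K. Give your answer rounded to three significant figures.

From PV = nRT: V₁ = nRT₁/P₁ = 2.849 L.
Adiabatic (γ = 1.40), T V^(γ−1) and P V^γ constant: T₂ = T₁·(V₁/V₂)^(γ−1) = 327.3 K; P₂ = P₁·(V₁/V₂)^γ = 404.6 kPa.

T₂ ≈ 327 K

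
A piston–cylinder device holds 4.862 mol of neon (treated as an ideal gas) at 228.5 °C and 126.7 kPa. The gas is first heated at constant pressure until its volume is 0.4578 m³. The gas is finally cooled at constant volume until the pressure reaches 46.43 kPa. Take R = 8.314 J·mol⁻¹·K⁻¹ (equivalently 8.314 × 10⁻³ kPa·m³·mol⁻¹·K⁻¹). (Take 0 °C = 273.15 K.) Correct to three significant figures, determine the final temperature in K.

T₃ ≈ 526 K

Convert: T₁ = 501.6 K.
From PV = nRT: V₁ = nRT₁/P₁ = 0.1600 m³.
P constant ⇒ V ∝ T: P₂ = P₁; T₂ = T₁·(V₂/V₁) = 1435 K.
V constant ⇒ P ∝ T: V₃ = V₂; T₃ = T₂·(P₃/P₂) = 525.8 K.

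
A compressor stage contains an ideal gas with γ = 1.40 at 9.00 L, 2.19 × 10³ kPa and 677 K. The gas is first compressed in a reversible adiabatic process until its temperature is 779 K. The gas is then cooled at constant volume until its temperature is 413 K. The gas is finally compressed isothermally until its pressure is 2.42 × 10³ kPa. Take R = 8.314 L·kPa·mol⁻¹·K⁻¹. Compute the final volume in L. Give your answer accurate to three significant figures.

V₄ ≈ 4.97 L

Adiabatic (γ = 1.40), T V^(γ−1) and P V^γ constant: P₂ = P₁·(T₂/T₁)^(γ/(γ−1)) = 3579 kPa; V₂ = V₁·(T₁/T₂)^(1/(γ−1)) = 6.337 L.
Isochoric, so P/T is constant: V₃ = V₂; P₃ = P₂·(T₃/T₂) = 1897 kPa.
Isothermal, so P V is constant: T₄ = T₃; V₄ = V₃·(P₃/P₄) = 4.969 L.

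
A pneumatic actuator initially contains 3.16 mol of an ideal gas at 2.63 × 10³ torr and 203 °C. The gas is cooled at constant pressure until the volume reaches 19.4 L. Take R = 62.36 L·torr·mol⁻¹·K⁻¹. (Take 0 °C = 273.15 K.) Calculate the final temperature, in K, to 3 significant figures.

T₂ ≈ 259 K

Convert: T₁ = 476.1 K.
From PV = nRT: V₁ = nRT₁/P₁ = 35.68 L.
Isobaric, so V/T is constant: P₂ = P₁; T₂ = T₁·(V₂/V₁) = 258.9 K.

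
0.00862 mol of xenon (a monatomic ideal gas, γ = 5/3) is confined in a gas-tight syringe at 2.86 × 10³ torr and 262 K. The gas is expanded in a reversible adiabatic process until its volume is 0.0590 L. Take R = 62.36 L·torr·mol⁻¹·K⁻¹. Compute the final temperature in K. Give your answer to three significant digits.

T₂ ≈ 232 K

From PV = nRT: V₁ = nRT₁/P₁ = 0.04924 L.
Adiabatic (γ = 5/3), T V^(γ−1) and P V^γ constant: T₂ = T₁·(V₁/V₂)^(γ−1) = 232.3 K; P₂ = P₁·(V₁/V₂)^γ = 2116 torr.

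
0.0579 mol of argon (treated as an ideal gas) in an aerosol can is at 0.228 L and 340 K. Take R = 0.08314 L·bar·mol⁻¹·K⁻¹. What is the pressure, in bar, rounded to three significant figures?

PV = nRT ⇒ P = nRT/V = (0.0579 × 0.08314 × 340) / 0.228

P ≈ 7.18 bar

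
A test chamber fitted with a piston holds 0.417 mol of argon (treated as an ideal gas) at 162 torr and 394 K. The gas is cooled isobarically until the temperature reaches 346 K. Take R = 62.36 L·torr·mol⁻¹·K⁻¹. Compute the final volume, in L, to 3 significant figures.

From PV = nRT: V₁ = nRT₁/P₁ = 63.24 L.
Isobaric, so V/T is constant: P₂ = P₁; V₂ = V₁·(T₂/T₁) = 55.54 L.

V₂ ≈ 55.5 L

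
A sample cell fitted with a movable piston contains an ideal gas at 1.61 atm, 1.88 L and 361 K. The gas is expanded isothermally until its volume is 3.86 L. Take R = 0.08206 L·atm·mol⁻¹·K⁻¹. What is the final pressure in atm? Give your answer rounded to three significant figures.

P₂ ≈ 0.784 atm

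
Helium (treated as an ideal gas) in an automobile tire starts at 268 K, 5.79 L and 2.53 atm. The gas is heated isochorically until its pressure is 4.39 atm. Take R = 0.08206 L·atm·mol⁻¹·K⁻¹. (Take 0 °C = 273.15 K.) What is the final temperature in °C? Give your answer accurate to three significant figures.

T₂ ≈ 192 °C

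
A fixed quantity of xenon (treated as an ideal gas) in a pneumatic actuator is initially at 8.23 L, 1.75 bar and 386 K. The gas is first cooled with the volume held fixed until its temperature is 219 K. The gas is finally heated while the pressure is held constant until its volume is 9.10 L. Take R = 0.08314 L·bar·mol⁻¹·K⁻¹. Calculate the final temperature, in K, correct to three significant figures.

T₃ ≈ 242 K

V constant ⇒ P ∝ T: V₂ = V₁; P₂ = P₁·(T₂/T₁) = 0.9929 bar.
P constant ⇒ V ∝ T: P₃ = P₂; T₃ = T₂·(V₃/V₂) = 242.2 K.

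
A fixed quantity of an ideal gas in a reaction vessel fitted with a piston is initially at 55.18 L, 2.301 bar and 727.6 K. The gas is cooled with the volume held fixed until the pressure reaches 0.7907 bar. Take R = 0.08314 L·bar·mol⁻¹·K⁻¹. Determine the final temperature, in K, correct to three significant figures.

Isochoric, so P/T is constant: V₂ = V₁; T₂ = T₁·(P₂/P₁) = 250.0 K.

T₂ ≈ 250 K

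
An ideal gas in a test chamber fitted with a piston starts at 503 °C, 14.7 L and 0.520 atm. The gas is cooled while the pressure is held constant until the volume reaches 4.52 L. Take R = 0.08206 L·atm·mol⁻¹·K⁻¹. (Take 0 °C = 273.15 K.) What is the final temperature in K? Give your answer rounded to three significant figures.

T₂ ≈ 239 K

Convert: T₁ = 776.1 K.
Isobaric, so V/T is constant: P₂ = P₁; T₂ = T₁·(V₂/V₁) = 238.7 K.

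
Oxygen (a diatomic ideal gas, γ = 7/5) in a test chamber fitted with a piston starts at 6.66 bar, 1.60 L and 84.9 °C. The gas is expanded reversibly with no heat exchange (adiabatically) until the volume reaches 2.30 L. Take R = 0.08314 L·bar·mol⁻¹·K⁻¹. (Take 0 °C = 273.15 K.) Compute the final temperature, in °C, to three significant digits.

Convert: T₁ = 358.0 K.
Reversible adiabatic, γ = 7/5: T₂ = T₁·(V₁/V₂)^(γ−1) = 309.7 K; P₂ = P₁·(V₁/V₂)^γ = 4.007 bar.

T₂ ≈ 36.5 °C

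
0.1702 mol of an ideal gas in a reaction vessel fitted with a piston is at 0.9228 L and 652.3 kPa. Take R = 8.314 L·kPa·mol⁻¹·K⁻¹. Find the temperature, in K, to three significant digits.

T ≈ 425 K

PV = nRT ⇒ T = PV/(nR) = (652.3 × 0.9228) / (0.1702 × 8.314)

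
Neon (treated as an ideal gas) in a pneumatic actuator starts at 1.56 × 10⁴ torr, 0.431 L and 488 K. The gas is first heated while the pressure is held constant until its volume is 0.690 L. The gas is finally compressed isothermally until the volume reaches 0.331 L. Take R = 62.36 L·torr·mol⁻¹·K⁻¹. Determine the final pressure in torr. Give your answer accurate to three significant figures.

P₃ ≈ 3.25e+04 torr

P constant ⇒ V ∝ T: P₂ = P₁; T₂ = T₁·(V₂/V₁) = 781.3 K.
T constant ⇒ Boyle's law P V = const: T₃ = T₂; P₃ = P₂·(V₂/V₃) = 3.252e+04 torr.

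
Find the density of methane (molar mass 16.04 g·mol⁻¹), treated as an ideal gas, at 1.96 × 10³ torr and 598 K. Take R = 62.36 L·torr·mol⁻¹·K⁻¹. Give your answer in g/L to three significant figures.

ρ ≈ 0.843 g/L

ρ = PM/(RT) = (1.96e+03 × 16.04) / (62.36 × 598.0)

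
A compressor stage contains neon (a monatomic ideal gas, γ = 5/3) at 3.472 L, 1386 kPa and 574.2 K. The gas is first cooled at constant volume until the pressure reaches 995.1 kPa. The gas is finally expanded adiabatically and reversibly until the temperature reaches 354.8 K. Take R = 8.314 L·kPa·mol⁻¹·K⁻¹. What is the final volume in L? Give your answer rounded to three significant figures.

Isochoric, so P/T is constant: V₂ = V₁; T₂ = T₁·(P₂/P₁) = 412.3 K.
Reversible adiabatic, γ = 5/3: P₃ = P₂·(T₃/T₂)^(γ/(γ−1)) = 683.8 kPa; V₃ = V₂·(T₂/T₃)^(1/(γ−1)) = 4.349 L.

V₃ ≈ 4.35 L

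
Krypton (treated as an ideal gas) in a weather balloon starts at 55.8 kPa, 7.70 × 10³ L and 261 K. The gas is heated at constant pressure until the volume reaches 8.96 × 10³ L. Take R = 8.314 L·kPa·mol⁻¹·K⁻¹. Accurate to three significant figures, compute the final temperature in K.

Isobaric, so V/T is constant: P₂ = P₁; T₂ = T₁·(V₂/V₁) = 303.7 K.

T₂ ≈ 304 K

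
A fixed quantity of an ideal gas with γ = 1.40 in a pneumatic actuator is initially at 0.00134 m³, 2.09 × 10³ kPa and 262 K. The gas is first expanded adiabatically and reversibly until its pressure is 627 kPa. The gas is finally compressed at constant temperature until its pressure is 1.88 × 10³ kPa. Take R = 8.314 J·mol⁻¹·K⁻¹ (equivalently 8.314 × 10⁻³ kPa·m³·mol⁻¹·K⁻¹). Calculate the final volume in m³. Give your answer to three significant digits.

V₃ ≈ 0.00106 m³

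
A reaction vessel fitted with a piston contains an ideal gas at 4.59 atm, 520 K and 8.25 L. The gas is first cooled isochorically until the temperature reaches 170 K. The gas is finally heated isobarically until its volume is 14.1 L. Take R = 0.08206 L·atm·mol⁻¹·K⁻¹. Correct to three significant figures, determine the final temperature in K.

T₃ ≈ 291 K

V constant ⇒ P ∝ T: V₂ = V₁; P₂ = P₁·(T₂/T₁) = 1.501 atm.
Isobaric, so V/T is constant: P₃ = P₂; T₃ = T₂·(V₃/V₂) = 290.5 K.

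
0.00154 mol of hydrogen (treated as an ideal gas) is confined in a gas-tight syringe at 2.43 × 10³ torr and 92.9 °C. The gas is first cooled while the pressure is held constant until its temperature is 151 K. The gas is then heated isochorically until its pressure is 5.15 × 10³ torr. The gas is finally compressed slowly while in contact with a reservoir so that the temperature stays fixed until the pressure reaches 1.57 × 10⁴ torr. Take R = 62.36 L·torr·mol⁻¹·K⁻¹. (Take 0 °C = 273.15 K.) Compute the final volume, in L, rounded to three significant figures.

Convert: T₁ = 366.0 K.
From PV = nRT: V₁ = nRT₁/P₁ = 0.01447 L.
Isobaric, so V/T is constant: P₂ = P₁; V₂ = V₁·(T₂/T₁) = 0.005968 L.
Isochoric, so P/T is constant: V₃ = V₂; T₃ = T₂·(P₃/P₂) = 320.0 K.
Isothermal, so P V is constant: T₄ = T₃; V₄ = V₃·(P₃/P₄) = 0.001958 L.

V₄ ≈ 0.00196 L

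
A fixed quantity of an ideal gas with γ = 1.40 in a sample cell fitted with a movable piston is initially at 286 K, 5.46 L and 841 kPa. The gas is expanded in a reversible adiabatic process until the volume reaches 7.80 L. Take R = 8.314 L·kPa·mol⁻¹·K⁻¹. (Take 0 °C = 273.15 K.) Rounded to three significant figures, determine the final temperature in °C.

T₂ ≈ -25.2 °C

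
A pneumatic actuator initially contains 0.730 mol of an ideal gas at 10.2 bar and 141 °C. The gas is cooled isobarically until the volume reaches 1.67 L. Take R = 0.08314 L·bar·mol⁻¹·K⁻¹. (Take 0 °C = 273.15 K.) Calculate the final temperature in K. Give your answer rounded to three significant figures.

Convert: T₁ = 414.1 K.
From PV = nRT: V₁ = nRT₁/P₁ = 2.464 L.
Isobaric, so V/T is constant: P₂ = P₁; T₂ = T₁·(V₂/V₁) = 280.7 K.

T₂ ≈ 281 K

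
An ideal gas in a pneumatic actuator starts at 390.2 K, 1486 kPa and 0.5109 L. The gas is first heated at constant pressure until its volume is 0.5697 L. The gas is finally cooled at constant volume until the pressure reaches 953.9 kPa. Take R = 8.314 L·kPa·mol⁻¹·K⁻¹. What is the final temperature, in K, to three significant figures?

P constant ⇒ V ∝ T: P₂ = P₁; T₂ = T₁·(V₂/V₁) = 435.1 K.
V constant ⇒ P ∝ T: V₃ = V₂; T₃ = T₂·(P₃/P₂) = 279.3 K.

T₃ ≈ 279 K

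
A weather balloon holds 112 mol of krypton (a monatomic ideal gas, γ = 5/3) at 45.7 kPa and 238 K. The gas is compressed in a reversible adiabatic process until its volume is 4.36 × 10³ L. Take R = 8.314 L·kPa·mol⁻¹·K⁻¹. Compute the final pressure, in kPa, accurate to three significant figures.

P₂ ≈ 54.6 kPa

From PV = nRT: V₁ = nRT₁/P₁ = 4849 L.
Adiabatic (γ = 5/3), T V^(γ−1) and P V^γ constant: T₂ = T₁·(V₁/V₂)^(γ−1) = 255.5 K; P₂ = P₁·(V₁/V₂)^γ = 54.57 kPa.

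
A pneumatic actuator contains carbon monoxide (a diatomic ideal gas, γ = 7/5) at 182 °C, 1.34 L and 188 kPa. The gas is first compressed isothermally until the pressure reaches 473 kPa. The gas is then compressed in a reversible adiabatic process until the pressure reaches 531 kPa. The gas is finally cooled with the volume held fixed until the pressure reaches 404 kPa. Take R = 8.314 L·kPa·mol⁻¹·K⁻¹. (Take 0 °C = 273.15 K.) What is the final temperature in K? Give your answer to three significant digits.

Convert: T₁ = 455.1 K.
T constant ⇒ Boyle's law P V = const: T₂ = T₁; V₂ = V₁·(P₁/P₂) = 0.5326 L.
Adiabatic (γ = 7/5), T V^(γ−1) and P V^γ constant: T₃ = T₂·(P₃/P₂)^((γ−1)/γ) = 470.4 K; V₃ = V₂·(P₂/P₃)^(1/γ) = 0.4904 L.
Isochoric, so P/T is constant: V₄ = V₃; T₄ = T₃·(P₄/P₃) = 357.9 K.

T₄ ≈ 358 K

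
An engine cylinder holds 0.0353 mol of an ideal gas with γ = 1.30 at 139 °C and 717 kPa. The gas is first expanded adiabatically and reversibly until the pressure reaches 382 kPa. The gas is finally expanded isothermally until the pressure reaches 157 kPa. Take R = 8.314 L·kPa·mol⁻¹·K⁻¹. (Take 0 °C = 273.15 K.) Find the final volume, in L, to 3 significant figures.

V₃ ≈ 0.666 L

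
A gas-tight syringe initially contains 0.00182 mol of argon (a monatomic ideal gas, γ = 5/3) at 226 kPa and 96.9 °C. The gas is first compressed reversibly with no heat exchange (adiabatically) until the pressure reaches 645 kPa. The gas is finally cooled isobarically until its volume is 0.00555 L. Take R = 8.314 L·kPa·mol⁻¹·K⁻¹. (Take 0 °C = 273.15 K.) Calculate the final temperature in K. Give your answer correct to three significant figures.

T₃ ≈ 237 K

Convert: T₁ = 370.0 K.
From PV = nRT: V₁ = nRT₁/P₁ = 0.02478 L.
Reversible adiabatic, γ = 5/3: T₂ = T₁·(P₂/P₁)^((γ−1)/γ) = 562.9 K; V₂ = V₁·(P₁/P₂)^(1/γ) = 0.01321 L.
P constant ⇒ V ∝ T: P₃ = P₂; T₃ = T₂·(V₃/V₂) = 236.6 K.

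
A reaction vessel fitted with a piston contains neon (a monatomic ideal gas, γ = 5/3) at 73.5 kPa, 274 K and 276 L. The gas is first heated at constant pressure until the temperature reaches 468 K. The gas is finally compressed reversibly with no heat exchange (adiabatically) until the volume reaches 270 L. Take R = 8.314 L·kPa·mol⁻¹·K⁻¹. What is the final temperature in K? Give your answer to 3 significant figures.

T₃ ≈ 679 K

P constant ⇒ V ∝ T: P₂ = P₁; V₂ = V₁·(T₂/T₁) = 471.4 L.
Adiabatic (γ = 5/3), T V^(γ−1) and P V^γ constant: T₃ = T₂·(V₂/V₃)^(γ−1) = 678.6 K; P₃ = P₂·(V₂/V₃)^γ = 186.1 kPa.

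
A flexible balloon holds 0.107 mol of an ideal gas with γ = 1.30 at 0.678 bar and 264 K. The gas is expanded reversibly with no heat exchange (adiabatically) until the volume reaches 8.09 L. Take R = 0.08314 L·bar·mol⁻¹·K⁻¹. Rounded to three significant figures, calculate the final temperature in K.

T₂ ≈ 205 K

From PV = nRT: V₁ = nRT₁/P₁ = 3.464 L.
Adiabatic (γ = 1.30), T V^(γ−1) and P V^γ constant: T₂ = T₁·(V₁/V₂)^(γ−1) = 204.7 K; P₂ = P₁·(V₁/V₂)^γ = 0.2251 bar.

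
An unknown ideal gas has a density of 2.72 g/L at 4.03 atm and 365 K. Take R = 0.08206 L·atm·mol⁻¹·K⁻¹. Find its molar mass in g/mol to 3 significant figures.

M ≈ 20.2 g/mol

ρ = PM/(RT) ⇒ M = ρRT/P = (2.72 × 0.08206 × 365.0) / 4.03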